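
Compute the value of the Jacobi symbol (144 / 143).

1

Reduce the numerator: 144 ≡ 1 (mod 143), so (144 / 143) = (1 / 143).
(1 / 143) = 1. Collecting the sign factors: 1.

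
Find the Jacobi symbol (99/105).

(99/105)
  = (105/99)    [QR: 105 ≡ 1 mod 4, sign kept]
  = (6/99)    [105 ≡ 6 mod 99]
  = -(3/99)    [99 ≡ 3 mod 8 ⇒ (2/99) = -1]
  = (99/3)    [QR: both ≡ 3 mod 4, sign flips]
  = (0/3)    [99 ≡ 0 mod 3]
  = 0    [numerator 0, gcd > 1]

0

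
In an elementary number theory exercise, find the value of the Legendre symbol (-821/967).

(-821/967)
  = (146/967)    [-821 ≡ 146 mod 967]
  = (73/967)    [967 ≡ 7 mod 8 ⇒ (2/967) = +1]
  = (967/73)    [QR: 73 ≡ 1 mod 4, sign kept]
  = (18/73)    [967 ≡ 18 mod 73]
  = (9/73)    [73 ≡ 1 mod 8 ⇒ (2/73) = +1]
  = (73/9)    [QR: 9 ≡ 1 mod 4, sign kept]
  = (1/9)    [73 ≡ 1 mod 9]
  = 1    [(1/9) = 1]

1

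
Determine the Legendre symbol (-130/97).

1

(-130/97)
  = (64/97)    [-130 ≡ 64 mod 97]
  = (1/97)    [97 ≡ 1 mod 8 ⇒ (2/97)^6 = +1]
  = 1    [(1/97) = 1]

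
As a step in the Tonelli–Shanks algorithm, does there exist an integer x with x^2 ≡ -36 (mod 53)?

yes

(-36/53)
  = (17/53)    [-36 ≡ 17 mod 53]
  = (53/17)    [QR: 17 ≡ 1 mod 4, sign kept]
  = (2/17)    [53 ≡ 2 mod 17]
  = (1/17)    [17 ≡ 1 mod 8 ⇒ (2/17) = +1]
  = 1    [(1/17) = 1]
(-36/53) = 1, and 53 is prime, so -36 is a quadratic residue mod 53.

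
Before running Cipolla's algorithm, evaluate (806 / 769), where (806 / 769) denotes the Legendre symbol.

(806 / 769)
  = (37 / 769)    [806 ≡ 37 mod 769]
  = (769 / 37)    [QR: 37 ≡ 1 mod 4, sign kept]
  = (29 / 37)    [769 ≡ 29 mod 37]
  = (37 / 29)    [QR: 29 ≡ 1 mod 4, sign kept]
  = (8 / 29)    [37 ≡ 8 mod 29]
  = -(1 / 29)    [29 ≡ 5 mod 8 ⇒ (2 / 29)^3 = -1]
  = -1    [(1 / 29) = 1]

-1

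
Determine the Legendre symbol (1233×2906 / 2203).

-1

By multiplicativity, (1233·2906 / 2203) = (1233 / 2203)·(2906 / 2203).
First factor (1233 / 2203):
1233 ≡ 1 (mod 4), so quadratic reciprocity gives (1233 / 2203) = (2203 / 1233). Reduce: 2203 ≡ 970 (mod 1233). Now have (970 / 1233).
Factor out 2: 970 = 2·485. Since 1233 ≡ 1 (mod 8), (2 / 1233) = +1. Now have (485 / 1233).
485 ≡ 1 (mod 4), so quadratic reciprocity gives (485 / 1233) = (1233 / 485). Reduce: 1233 ≡ 263 (mod 485). Now have (263 / 485).
485 ≡ 1 (mod 4), so quadratic reciprocity gives (263 / 485) = (485 / 263). Reduce: 485 ≡ 222 (mod 263). Now have (222 / 263).
Factor out 2: 222 = 2·111. Since 263 ≡ 7 (mod 8), (2 / 263) = +1. Now have (111 / 263).
Both 111 ≡ 3 and 263 ≡ 3 (mod 4), so reciprocity gives (111 / 263) = -(263 / 111). Reduce: 263 ≡ 41 (mod 111). Now have -(41 / 111).
41 ≡ 1 (mod 4), so quadratic reciprocity gives (41 / 111) = (111 / 41). Reduce: 111 ≡ 29 (mod 41). Now have -(29 / 41).
29 ≡ 1 (mod 4), so quadratic reciprocity gives (29 / 41) = (41 / 29). Reduce: 41 ≡ 12 (mod 29). Now have -(12 / 29).
Factor out 2: 12 = 2^2·3. Since 29 ≡ 5 (mod 8), (2 / 29) = -1, and (2 / 29)^2 = +1. Now have -(3 / 29).
29 ≡ 1 (mod 4), so quadratic reciprocity gives (3 / 29) = (29 / 3). Reduce: 29 ≡ 2 (mod 3). Now have -(2 / 3).
Factor out 2: 2 = 2. Since 3 ≡ 3 (mod 8), (2 / 3) = -1. Now have (1 / 3).
(1 / 3) = 1. Collecting the sign factors: 1.
Second factor (2906 / 2203):
Reduce the numerator: 2906 ≡ 703 (mod 2203), so (2906 / 2203) = (703 / 2203).
Both 703 ≡ 3 and 2203 ≡ 3 (mod 4), so reciprocity gives (703 / 2203) = -(2203 / 703). Reduce: 2203 ≡ 94 (mod 703). Now have -(94 / 703).
Factor out 2: 94 = 2·47. Since 703 ≡ 7 (mod 8), (2 / 703) = +1. Now have -(47 / 703).
Both 47 ≡ 3 and 703 ≡ 3 (mod 4), so reciprocity gives (47 / 703) = -(703 / 47). Reduce: 703 ≡ 45 (mod 47). Now have (45 / 47).
45 ≡ 1 (mod 4), so quadratic reciprocity gives (45 / 47) = (47 / 45). Reduce: 47 ≡ 2 (mod 45). Now have (2 / 45).
Factor out 2: 2 = 2. Since 45 ≡ 5 (mod 8), (2 / 45) = -1. Now have -(1 / 45).
(1 / 45) = 1. Collecting the sign factors: -1.
Product: (1)·(-1) = -1.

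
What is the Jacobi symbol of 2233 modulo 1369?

1

(2233/1369)
  = (864/1369)    [2233 ≡ 864 mod 1369]
  = (27/1369)    [1369 ≡ 1 mod 8 ⇒ (2/1369)^5 = +1]
  = (1369/27)    [QR: 1369 ≡ 1 mod 4, sign kept]
  = (19/27)    [1369 ≡ 19 mod 27]
  = -(27/19)    [QR: both ≡ 3 mod 4, sign flips]
  = -(8/19)    [27 ≡ 8 mod 19]
  = (1/19)    [19 ≡ 3 mod 8 ⇒ (2/19)^3 = -1]
  = 1    [(1/19) = 1]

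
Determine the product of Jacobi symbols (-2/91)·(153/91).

-1

By multiplicativity, (-2·153/91) = (-2/91)·(153/91).
First factor (-2/91):
(-2/91)
  = (89/91)    [-2 ≡ 89 mod 91]
  = (91/89)    [QR: 89 ≡ 1 mod 4, sign kept]
  = (2/89)    [91 ≡ 2 mod 89]
  = (1/89)    [89 ≡ 1 mod 8 ⇒ (2/89) = +1]
  = 1    [(1/89) = 1]
Second factor (153/91):
(153/91)
  = (62/91)    [153 ≡ 62 mod 91]
  = -(31/91)    [91 ≡ 3 mod 8 ⇒ (2/91) = -1]
  = (91/31)    [QR: both ≡ 3 mod 4, sign flips]
  = (29/31)    [91 ≡ 29 mod 31]
  = (31/29)    [QR: 29 ≡ 1 mod 4, sign kept]
  = (2/29)    [31 ≡ 2 mod 29]
  = -(1/29)    [29 ≡ 5 mod 8 ⇒ (2/29) = -1]
  = -1    [(1/29) = 1]
Product: (1)·(-1) = -1.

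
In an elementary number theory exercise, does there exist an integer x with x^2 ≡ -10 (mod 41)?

yes

(-10/41)
  = (10/41)    [41 ≡ 1 mod 4 ⇒ (-1/41) = +1]
  = (5/41)    [41 ≡ 1 mod 8 ⇒ (2/41) = +1]
  = (41/5)    [QR: 5 ≡ 1 mod 4, sign kept]
  = (1/5)    [41 ≡ 1 mod 5]
  = 1    [(1/5) = 1]
(-10/41) = 1, and 41 is prime, so -10 is a quadratic residue mod 41.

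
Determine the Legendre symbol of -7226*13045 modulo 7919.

By multiplicativity, (-7226·13045/7919) = (-7226/7919)·(13045/7919).
First factor (-7226/7919):
(-7226/7919)
  = (693/7919)    [-7226 ≡ 693 mod 7919]
  = (7919/693)    [QR: 693 ≡ 1 mod 4, sign kept]
  = (296/693)    [7919 ≡ 296 mod 693]
  = -(37/693)    [693 ≡ 5 mod 8 ⇒ (2/693)^3 = -1]
  = -(693/37)    [QR: 37 ≡ 1 mod 4, sign kept]
  = -(27/37)    [693 ≡ 27 mod 37]
  = -(37/27)    [QR: 37 ≡ 1 mod 4, sign kept]
  = -(10/27)    [37 ≡ 10 mod 27]
  = (5/27)    [27 ≡ 3 mod 8 ⇒ (2/27) = -1]
  = (27/5)    [QR: 5 ≡ 1 mod 4, sign kept]
  = (2/5)    [27 ≡ 2 mod 5]
  = -(1/5)    [5 ≡ 5 mod 8 ⇒ (2/5) = -1]
  = -1    [(1/5) = 1]
Second factor (13045/7919):
(13045/7919)
  = (5126/7919)    [13045 ≡ 5126 mod 7919]
  = (2563/7919)    [7919 ≡ 7 mod 8 ⇒ (2/7919) = +1]
  = -(7919/2563)    [QR: both ≡ 3 mod 4, sign flips]
  = -(230/2563)    [7919 ≡ 230 mod 2563]
  = (115/2563)    [2563 ≡ 3 mod 8 ⇒ (2/2563) = -1]
  = -(2563/115)    [QR: both ≡ 3 mod 4, sign flips]
  = -(33/115)    [2563 ≡ 33 mod 115]
  = -(115/33)    [QR: 33 ≡ 1 mod 4, sign kept]
  = -(16/33)    [115 ≡ 16 mod 33]
  = -(1/33)    [33 ≡ 1 mod 8 ⇒ (2/33)^4 = +1]
  = -1    [(1/33) = 1]
Product: (-1)·(-1) = 1.

1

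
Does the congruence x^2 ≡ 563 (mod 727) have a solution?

(563|727)
  = -(727|563)    [QR: both ≡ 3 mod 4, sign flips]
  = -(164|563)    [727 ≡ 164 mod 563]
  = -(41|563)    [563 ≡ 3 mod 8 ⇒ (2|563)^2 = +1]
  = -(563|41)    [QR: 41 ≡ 1 mod 4, sign kept]
  = -(30|41)    [563 ≡ 30 mod 41]
  = -(15|41)    [41 ≡ 1 mod 8 ⇒ (2|41) = +1]
  = -(41|15)    [QR: 41 ≡ 1 mod 4, sign kept]
  = -(11|15)    [41 ≡ 11 mod 15]
  = (15|11)    [QR: both ≡ 3 mod 4, sign flips]
  = (4|11)    [15 ≡ 4 mod 11]
  = (1|11)    [11 ≡ 3 mod 8 ⇒ (2|11)^2 = +1]
  = 1    [(1|11) = 1]
The Legendre symbol is 1, so x^2 ≡ 563 (mod 727) has solution.

yes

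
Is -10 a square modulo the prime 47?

yes

(-10/47)
  = (37/47)    [-10 ≡ 37 mod 47]
  = (47/37)    [QR: 37 ≡ 1 mod 4, sign kept]
  = (10/37)    [47 ≡ 10 mod 37]
  = -(5/37)    [37 ≡ 5 mod 8 ⇒ (2/37) = -1]
  = -(37/5)    [QR: 5 ≡ 1 mod 4, sign kept]
  = -(2/5)    [37 ≡ 2 mod 5]
  = (1/5)    [5 ≡ 5 mod 8 ⇒ (2/5) = -1]
  = 1    [(1/5) = 1]
(-10/47) = 1, and 47 is prime, so -10 is a quadratic residue mod 47.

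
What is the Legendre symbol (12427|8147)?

Reduce the numerator: 12427 ≡ 4280 (mod 8147), so (12427|8147) = (4280|8147).
Factor out 2: 4280 = 2^3·535. Since 8147 ≡ 3 (mod 8), (2|8147) = -1, and (2|8147)^3 = -1. Now have -(535|8147).
Both 535 ≡ 3 and 8147 ≡ 3 (mod 4), so reciprocity gives (535|8147) = -(8147|535). Reduce: 8147 ≡ 122 (mod 535). Now have (122|535).
Factor out 2: 122 = 2·61. Since 535 ≡ 7 (mod 8), (2|535) = +1. Now have (61|535).
61 ≡ 1 (mod 4), so quadratic reciprocity gives (61|535) = (535|61). Reduce: 535 ≡ 47 (mod 61). Now have (47|61).
61 ≡ 1 (mod 4), so quadratic reciprocity gives (47|61) = (61|47). Reduce: 61 ≡ 14 (mod 47). Now have (14|47).
Factor out 2: 14 = 2·7. Since 47 ≡ 7 (mod 8), (2|47) = +1. Now have (7|47).
Both 7 ≡ 3 and 47 ≡ 3 (mod 4), so reciprocity gives (7|47) = -(47|7). Reduce: 47 ≡ 5 (mod 7). Now have -(5|7).
5 ≡ 1 (mod 4), so quadratic reciprocity gives (5|7) = (7|5). Reduce: 7 ≡ 2 (mod 5). Now have -(2|5).
Factor out 2: 2 = 2. Since 5 ≡ 5 (mod 8), (2|5) = -1. Now have (1|5).
(1|5) = 1. Collecting the sign factors: 1.

1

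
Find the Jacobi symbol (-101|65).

Pull out -1: (-101|65) = (-1|65)·(101|65). Since 65 ≡ 1 (mod 4), (-1|65) = +1. Now have (101|65).
Reduce the numerator: 101 ≡ 36 (mod 65), so (101|65) = (36|65).
Factor out 2: 36 = 2^2·9. Since 65 ≡ 1 (mod 8), (2|65) = +1, and (2|65)^2 = +1. Now have (9|65).
9 ≡ 1 (mod 4), so quadratic reciprocity gives (9|65) = (65|9). Reduce: 65 ≡ 2 (mod 9). Now have (2|9).
Factor out 2: 2 = 2. Since 9 ≡ 1 (mod 8), (2|9) = +1. Now have (1|9).
(1|9) = 1. Collecting the sign factors: 1.

1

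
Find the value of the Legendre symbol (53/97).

(53/97)
  = (97/53)    [QR: 53 ≡ 1 mod 4, sign kept]
  = (44/53)    [97 ≡ 44 mod 53]
  = (11/53)    [53 ≡ 5 mod 8 ⇒ (2/53)^2 = +1]
  = (53/11)    [QR: 53 ≡ 1 mod 4, sign kept]
  = (9/11)    [53 ≡ 9 mod 11]
  = (11/9)    [QR: 9 ≡ 1 mod 4, sign kept]
  = (2/9)    [11 ≡ 2 mod 9]
  = (1/9)    [9 ≡ 1 mod 8 ⇒ (2/9) = +1]
  = 1    [(1/9) = 1]

1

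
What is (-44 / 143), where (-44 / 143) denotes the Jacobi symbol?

0

Reduce the numerator: -44 ≡ 99 (mod 143), so (-44 / 143) = (99 / 143).
Both 99 ≡ 3 and 143 ≡ 3 (mod 4), so reciprocity gives (99 / 143) = -(143 / 99). Reduce: 143 ≡ 44 (mod 99). Now have -(44 / 99).
Factor out 2: 44 = 2^2·11. Since 99 ≡ 3 (mod 8), (2 / 99) = -1, and (2 / 99)^2 = +1. Now have -(11 / 99).
Both 11 ≡ 3 and 99 ≡ 3 (mod 4), so reciprocity gives (11 / 99) = -(99 / 11). Reduce: 99 ≡ 0 (mod 11). Now have (0 / 11).
The numerator is now 0 with denominator 11 > 1: the symbol is 0.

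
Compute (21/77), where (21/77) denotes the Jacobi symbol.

(21/77)
  = (77/21)    [QR: 21 ≡ 1 mod 4, sign kept]
  = (14/21)    [77 ≡ 14 mod 21]
  = -(7/21)    [21 ≡ 5 mod 8 ⇒ (2/21) = -1]
  = -(21/7)    [QR: 21 ≡ 1 mod 4, sign kept]
  = -(0/7)    [21 ≡ 0 mod 7]
  = 0    [numerator 0, gcd > 1]

0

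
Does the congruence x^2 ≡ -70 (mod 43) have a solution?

Reduce the numerator: -70 ≡ 16 (mod 43), so (-70|43) = (16|43).
Factor out 2: 16 = 2^4. Since 43 ≡ 3 (mod 8), (2|43) = -1, and (2|43)^4 = +1. Now have (1|43).
(1|43) = 1. Collecting the sign factors: 1.
The Legendre symbol is 1, so x^2 ≡ -70 (mod 43) has solution.

yes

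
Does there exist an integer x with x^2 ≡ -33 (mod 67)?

no

Pull out -1: (-33/67) = (-1/67)·(33/67). Since 67 ≡ 3 (mod 4), (-1/67) = -1. Now have -(33/67).
33 ≡ 1 (mod 4), so quadratic reciprocity gives (33/67) = (67/33). Reduce: 67 ≡ 1 (mod 33). Now have -(1/33).
(1/33) = 1. Collecting the sign factors: -1.
(-33/67) = -1, and 67 is prime, so -33 is not a quadratic residue mod 67.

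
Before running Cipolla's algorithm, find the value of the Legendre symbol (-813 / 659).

-1

Reduce the numerator: -813 ≡ 505 (mod 659), so (-813 / 659) = (505 / 659).
505 ≡ 1 (mod 4), so quadratic reciprocity gives (505 / 659) = (659 / 505). Reduce: 659 ≡ 154 (mod 505). Now have (154 / 505).
Factor out 2: 154 = 2·77. Since 505 ≡ 1 (mod 8), (2 / 505) = +1. Now have (77 / 505).
77 ≡ 1 (mod 4), so quadratic reciprocity gives (77 / 505) = (505 / 77). Reduce: 505 ≡ 43 (mod 77). Now have (43 / 77).
77 ≡ 1 (mod 4), so quadratic reciprocity gives (43 / 77) = (77 / 43). Reduce: 77 ≡ 34 (mod 43). Now have (34 / 43).
Factor out 2: 34 = 2·17. Since 43 ≡ 3 (mod 8), (2 / 43) = -1. Now have -(17 / 43).
17 ≡ 1 (mod 4), so quadratic reciprocity gives (17 / 43) = (43 / 17). Reduce: 43 ≡ 9 (mod 17). Now have -(9 / 17).
9 ≡ 1 (mod 4), so quadratic reciprocity gives (9 / 17) = (17 / 9). Reduce: 17 ≡ 8 (mod 9). Now have -(8 / 9).
Factor out 2: 8 = 2^3. Since 9 ≡ 1 (mod 8), (2 / 9) = +1, and (2 / 9)^3 = +1. Now have -(1 / 9).
(1 / 9) = 1. Collecting the sign factors: -1.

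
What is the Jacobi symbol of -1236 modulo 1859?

Reduce the numerator: -1236 ≡ 623 (mod 1859), so (-1236|1859) = (623|1859).
Both 623 ≡ 3 and 1859 ≡ 3 (mod 4), so reciprocity gives (623|1859) = -(1859|623). Reduce: 1859 ≡ 613 (mod 623). Now have -(613|623).
613 ≡ 1 (mod 4), so quadratic reciprocity gives (613|623) = (623|613). Reduce: 623 ≡ 10 (mod 613). Now have -(10|613).
Factor out 2: 10 = 2·5. Since 613 ≡ 5 (mod 8), (2|613) = -1. Now have (5|613).
5 ≡ 1 (mod 4), so quadratic reciprocity gives (5|613) = (613|5). Reduce: 613 ≡ 3 (mod 5). Now have (3|5).
5 ≡ 1 (mod 4), so quadratic reciprocity gives (3|5) = (5|3). Reduce: 5 ≡ 2 (mod 3). Now have (2|3).
Factor out 2: 2 = 2. Since 3 ≡ 3 (mod 8), (2|3) = -1. Now have -(1|3).
(1|3) = 1. Collecting the sign factors: -1.

-1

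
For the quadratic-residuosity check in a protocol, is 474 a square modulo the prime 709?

yes

(474/709)
  = -(237/709)    [709 ≡ 5 mod 8 ⇒ (2/709) = -1]
  = -(709/237)    [QR: 237 ≡ 1 mod 4, sign kept]
  = -(235/237)    [709 ≡ 235 mod 237]
  = -(237/235)    [QR: 237 ≡ 1 mod 4, sign kept]
  = -(2/235)    [237 ≡ 2 mod 235]
  = (1/235)    [235 ≡ 3 mod 8 ⇒ (2/235) = -1]
  = 1    [(1/235) = 1]
(474/709) = 1, and 709 is prime, so 474 is a quadratic residue mod 709.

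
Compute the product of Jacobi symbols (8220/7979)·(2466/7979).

-1

By multiplicativity, (8220·2466/7979) = (8220/7979)·(2466/7979).
First factor (8220/7979):
Reduce the numerator: 8220 ≡ 241 (mod 7979), so (8220/7979) = (241/7979).
241 ≡ 1 (mod 4), so quadratic reciprocity gives (241/7979) = (7979/241). Reduce: 7979 ≡ 26 (mod 241). Now have (26/241).
Factor out 2: 26 = 2·13. Since 241 ≡ 1 (mod 8), (2/241) = +1. Now have (13/241).
13 ≡ 1 (mod 4), so quadratic reciprocity gives (13/241) = (241/13). Reduce: 241 ≡ 7 (mod 13). Now have (7/13).
13 ≡ 1 (mod 4), so quadratic reciprocity gives (7/13) = (13/7). Reduce: 13 ≡ 6 (mod 7). Now have (6/7).
Factor out 2: 6 = 2·3. Since 7 ≡ 7 (mod 8), (2/7) = +1. Now have (3/7).
Both 3 ≡ 3 and 7 ≡ 3 (mod 4), so reciprocity gives (3/7) = -(7/3). Reduce: 7 ≡ 1 (mod 3). Now have -(1/3).
(1/3) = 1. Collecting the sign factors: -1.
Second factor (2466/7979):
Factor out 2: 2466 = 2·1233. Since 7979 ≡ 3 (mod 8), (2/7979) = -1. Now have -(1233/7979).
1233 ≡ 1 (mod 4), so quadratic reciprocity gives (1233/7979) = (7979/1233). Reduce: 7979 ≡ 581 (mod 1233). Now have -(581/1233).
581 ≡ 1 (mod 4), so quadratic reciprocity gives (581/1233) = (1233/581). Reduce: 1233 ≡ 71 (mod 581). Now have -(71/581).
581 ≡ 1 (mod 4), so quadratic reciprocity gives (71/581) = (581/71). Reduce: 581 ≡ 13 (mod 71). Now have -(13/71).
13 ≡ 1 (mod 4), so quadratic reciprocity gives (13/71) = (71/13). Reduce: 71 ≡ 6 (mod 13). Now have -(6/13).
Factor out 2: 6 = 2·3. Since 13 ≡ 5 (mod 8), (2/13) = -1. Now have (3/13).
13 ≡ 1 (mod 4), so quadratic reciprocity gives (3/13) = (13/3). Reduce: 13 ≡ 1 (mod 3). Now have (1/3).
(1/3) = 1. Collecting the sign factors: 1.
Product: (-1)·(1) = -1.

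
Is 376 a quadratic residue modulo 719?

no

Factor out 2: 376 = 2^3·47. Since 719 ≡ 7 (mod 8), (2/719) = +1, and (2/719)^3 = +1. Now have (47/719).
Both 47 ≡ 3 and 719 ≡ 3 (mod 4), so reciprocity gives (47/719) = -(719/47). Reduce: 719 ≡ 14 (mod 47). Now have -(14/47).
Factor out 2: 14 = 2·7. Since 47 ≡ 7 (mod 8), (2/47) = +1. Now have -(7/47).
Both 7 ≡ 3 and 47 ≡ 3 (mod 4), so reciprocity gives (7/47) = -(47/7). Reduce: 47 ≡ 5 (mod 7). Now have (5/7).
5 ≡ 1 (mod 4), so quadratic reciprocity gives (5/7) = (7/5). Reduce: 7 ≡ 2 (mod 5). Now have (2/5).
Factor out 2: 2 = 2. Since 5 ≡ 5 (mod 8), (2/5) = -1. Now have -(1/5).
(1/5) = 1. Collecting the sign factors: -1.
(376/719) = -1, and 719 is prime, so 376 is not a quadratic residue mod 719.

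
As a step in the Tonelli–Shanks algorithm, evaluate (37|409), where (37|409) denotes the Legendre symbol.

-1

37 ≡ 1 (mod 4), so quadratic reciprocity gives (37|409) = (409|37). Reduce: 409 ≡ 2 (mod 37). Now have (2|37).
Factor out 2: 2 = 2. Since 37 ≡ 5 (mod 8), (2|37) = -1. Now have -(1|37).
(1|37) = 1. Collecting the sign factors: -1.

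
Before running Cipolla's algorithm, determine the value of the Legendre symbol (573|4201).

(573|4201)
  = (4201|573)    [QR: 573 ≡ 1 mod 4, sign kept]
  = (190|573)    [4201 ≡ 190 mod 573]
  = -(95|573)    [573 ≡ 5 mod 8 ⇒ (2|573) = -1]
  = -(573|95)    [QR: 573 ≡ 1 mod 4, sign kept]
  = -(3|95)    [573 ≡ 3 mod 95]
  = (95|3)    [QR: both ≡ 3 mod 4, sign flips]
  = (2|3)    [95 ≡ 2 mod 3]
  = -(1|3)    [3 ≡ 3 mod 8 ⇒ (2|3) = -1]
  = -1    [(1|3) = 1]

-1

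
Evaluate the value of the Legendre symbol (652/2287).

Factor out 2: 652 = 2^2·163. Since 2287 ≡ 7 (mod 8), (2/2287) = +1, and (2/2287)^2 = +1. Now have (163/2287).
Both 163 ≡ 3 and 2287 ≡ 3 (mod 4), so reciprocity gives (163/2287) = -(2287/163). Reduce: 2287 ≡ 5 (mod 163). Now have -(5/163).
5 ≡ 1 (mod 4), so quadratic reciprocity gives (5/163) = (163/5). Reduce: 163 ≡ 3 (mod 5). Now have -(3/5).
5 ≡ 1 (mod 4), so quadratic reciprocity gives (3/5) = (5/3). Reduce: 5 ≡ 2 (mod 3). Now have -(2/3).
Factor out 2: 2 = 2. Since 3 ≡ 3 (mod 8), (2/3) = -1. Now have (1/3).
(1/3) = 1. Collecting the sign factors: 1.

1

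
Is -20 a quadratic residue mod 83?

yes

(-20/83)
  = (63/83)    [-20 ≡ 63 mod 83]
  = -(83/63)    [QR: both ≡ 3 mod 4, sign flips]
  = -(20/63)    [83 ≡ 20 mod 63]
  = -(5/63)    [63 ≡ 7 mod 8 ⇒ (2/63)^2 = +1]
  = -(63/5)    [QR: 5 ≡ 1 mod 4, sign kept]
  = -(3/5)    [63 ≡ 3 mod 5]
  = -(5/3)    [QR: 5 ≡ 1 mod 4, sign kept]
  = -(2/3)    [5 ≡ 2 mod 3]
  = (1/3)    [3 ≡ 3 mod 8 ⇒ (2/3) = -1]
  = 1    [(1/3) = 1]
(-20/83) = 1, and 83 is prime, so -20 is a quadratic residue mod 83.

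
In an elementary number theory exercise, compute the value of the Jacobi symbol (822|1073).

Factor out 2: 822 = 2·411. Since 1073 ≡ 1 (mod 8), (2|1073) = +1. Now have (411|1073).
1073 ≡ 1 (mod 4), so quadratic reciprocity gives (411|1073) = (1073|411). Reduce: 1073 ≡ 251 (mod 411). Now have (251|411).
Both 251 ≡ 3 and 411 ≡ 3 (mod 4), so reciprocity gives (251|411) = -(411|251). Reduce: 411 ≡ 160 (mod 251). Now have -(160|251).
Factor out 2: 160 = 2^5·5. Since 251 ≡ 3 (mod 8), (2|251) = -1, and (2|251)^5 = -1. Now have (5|251).
5 ≡ 1 (mod 4), so quadratic reciprocity gives (5|251) = (251|5). Reduce: 251 ≡ 1 (mod 5). Now have (1|5).
(1|5) = 1. Collecting the sign factors: 1.

1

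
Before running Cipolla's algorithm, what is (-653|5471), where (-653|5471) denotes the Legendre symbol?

Reduce the numerator: -653 ≡ 4818 (mod 5471), so (-653|5471) = (4818|5471).
Factor out 2: 4818 = 2·2409. Since 5471 ≡ 7 (mod 8), (2|5471) = +1. Now have (2409|5471).
2409 ≡ 1 (mod 4), so quadratic reciprocity gives (2409|5471) = (5471|2409). Reduce: 5471 ≡ 653 (mod 2409). Now have (653|2409).
653 ≡ 1 (mod 4), so quadratic reciprocity gives (653|2409) = (2409|653). Reduce: 2409 ≡ 450 (mod 653). Now have (450|653).
Factor out 2: 450 = 2·225. Since 653 ≡ 5 (mod 8), (2|653) = -1. Now have -(225|653).
225 ≡ 1 (mod 4), so quadratic reciprocity gives (225|653) = (653|225). Reduce: 653 ≡ 203 (mod 225). Now have -(203|225).
225 ≡ 1 (mod 4), so quadratic reciprocity gives (203|225) = (225|203). Reduce: 225 ≡ 22 (mod 203). Now have -(22|203).
Factor out 2: 22 = 2·11. Since 203 ≡ 3 (mod 8), (2|203) = -1. Now have (11|203).
Both 11 ≡ 3 and 203 ≡ 3 (mod 4), so reciprocity gives (11|203) = -(203|11). Reduce: 203 ≡ 5 (mod 11). Now have -(5|11).
5 ≡ 1 (mod 4), so quadratic reciprocity gives (5|11) = (11|5). Reduce: 11 ≡ 1 (mod 5). Now have -(1|5).
(1|5) = 1. Collecting the sign factors: -1.

-1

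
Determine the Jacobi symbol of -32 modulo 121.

(-32|121)
  = (89|121)    [-32 ≡ 89 mod 121]
  = (121|89)    [QR: 89 ≡ 1 mod 4, sign kept]
  = (32|89)    [121 ≡ 32 mod 89]
  = (1|89)    [89 ≡ 1 mod 8 ⇒ (2|89)^5 = +1]
  = 1    [(1|89) = 1]

1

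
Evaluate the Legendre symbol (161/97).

1

Reduce the numerator: 161 ≡ 64 (mod 97), so (161/97) = (64/97).
Factor out 2: 64 = 2^6. Since 97 ≡ 1 (mod 8), (2/97) = +1, and (2/97)^6 = +1. Now have (1/97).
(1/97) = 1. Collecting the sign factors: 1.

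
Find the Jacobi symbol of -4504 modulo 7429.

-1

(-4504/7429)
  = (4504/7429)    [7429 ≡ 1 mod 4 ⇒ (-1/7429) = +1]
  = -(563/7429)    [7429 ≡ 5 mod 8 ⇒ (2/7429)^3 = -1]
  = -(7429/563)    [QR: 7429 ≡ 1 mod 4, sign kept]
  = -(110/563)    [7429 ≡ 110 mod 563]
  = (55/563)    [563 ≡ 3 mod 8 ⇒ (2/563) = -1]
  = -(563/55)    [QR: both ≡ 3 mod 4, sign flips]
  = -(13/55)    [563 ≡ 13 mod 55]
  = -(55/13)    [QR: 13 ≡ 1 mod 4, sign kept]
  = -(3/13)    [55 ≡ 3 mod 13]
  = -(13/3)    [QR: 13 ≡ 1 mod 4, sign kept]
  = -(1/3)    [13 ≡ 1 mod 3]
  = -1    [(1/3) = 1]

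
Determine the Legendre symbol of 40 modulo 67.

Factor out 2: 40 = 2^3·5. Since 67 ≡ 3 (mod 8), (2 / 67) = -1, and (2 / 67)^3 = -1. Now have -(5 / 67).
5 ≡ 1 (mod 4), so quadratic reciprocity gives (5 / 67) = (67 / 5). Reduce: 67 ≡ 2 (mod 5). Now have -(2 / 5).
Factor out 2: 2 = 2. Since 5 ≡ 5 (mod 8), (2 / 5) = -1. Now have (1 / 5).
(1 / 5) = 1. Collecting the sign factors: 1.

1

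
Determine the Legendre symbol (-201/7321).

-1

(-201/7321)
  = (7120/7321)    [-201 ≡ 7120 mod 7321]
  = (445/7321)    [7321 ≡ 1 mod 8 ⇒ (2/7321)^4 = +1]
  = (7321/445)    [QR: 445 ≡ 1 mod 4, sign kept]
  = (201/445)    [7321 ≡ 201 mod 445]
  = (445/201)    [QR: 201 ≡ 1 mod 4, sign kept]
  = (43/201)    [445 ≡ 43 mod 201]
  = (201/43)    [QR: 201 ≡ 1 mod 4, sign kept]
  = (29/43)    [201 ≡ 29 mod 43]
  = (43/29)    [QR: 29 ≡ 1 mod 4, sign kept]
  = (14/29)    [43 ≡ 14 mod 29]
  = -(7/29)    [29 ≡ 5 mod 8 ⇒ (2/29) = -1]
  = -(29/7)    [QR: 29 ≡ 1 mod 4, sign kept]
  = -(1/7)    [29 ≡ 1 mod 7]
  = -1    [(1/7) = 1]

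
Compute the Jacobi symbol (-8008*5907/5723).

-1

By multiplicativity, (-8008·5907/5723) = (-8008/5723)·(5907/5723).
First factor (-8008/5723):
Reduce the numerator: -8008 ≡ 3438 (mod 5723), so (-8008/5723) = (3438/5723).
Factor out 2: 3438 = 2·1719. Since 5723 ≡ 3 (mod 8), (2/5723) = -1. Now have -(1719/5723).
Both 1719 ≡ 3 and 5723 ≡ 3 (mod 4), so reciprocity gives (1719/5723) = -(5723/1719). Reduce: 5723 ≡ 566 (mod 1719). Now have (566/1719).
Factor out 2: 566 = 2·283. Since 1719 ≡ 7 (mod 8), (2/1719) = +1. Now have (283/1719).
Both 283 ≡ 3 and 1719 ≡ 3 (mod 4), so reciprocity gives (283/1719) = -(1719/283). Reduce: 1719 ≡ 21 (mod 283). Now have -(21/283).
21 ≡ 1 (mod 4), so quadratic reciprocity gives (21/283) = (283/21). Reduce: 283 ≡ 10 (mod 21). Now have -(10/21).
Factor out 2: 10 = 2·5. Since 21 ≡ 5 (mod 8), (2/21) = -1. Now have (5/21).
5 ≡ 1 (mod 4), so quadratic reciprocity gives (5/21) = (21/5). Reduce: 21 ≡ 1 (mod 5). Now have (1/5).
(1/5) = 1. Collecting the sign factors: 1.
Second factor (5907/5723):
Reduce the numerator: 5907 ≡ 184 (mod 5723), so (5907/5723) = (184/5723).
Factor out 2: 184 = 2^3·23. Since 5723 ≡ 3 (mod 8), (2/5723) = -1, and (2/5723)^3 = -1. Now have -(23/5723).
Both 23 ≡ 3 and 5723 ≡ 3 (mod 4), so reciprocity gives (23/5723) = -(5723/23). Reduce: 5723 ≡ 19 (mod 23). Now have (19/23).
Both 19 ≡ 3 and 23 ≡ 3 (mod 4), so reciprocity gives (19/23) = -(23/19). Reduce: 23 ≡ 4 (mod 19). Now have -(4/19).
Factor out 2: 4 = 2^2. Since 19 ≡ 3 (mod 8), (2/19) = -1, and (2/19)^2 = +1. Now have -(1/19).
(1/19) = 1. Collecting the sign factors: -1.
Product: (1)·(-1) = -1.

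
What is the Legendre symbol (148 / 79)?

(148 / 79)
  = (69 / 79)    [148 ≡ 69 mod 79]
  = (79 / 69)    [QR: 69 ≡ 1 mod 4, sign kept]
  = (10 / 69)    [79 ≡ 10 mod 69]
  = -(5 / 69)    [69 ≡ 5 mod 8 ⇒ (2 / 69) = -1]
  = -(69 / 5)    [QR: 5 ≡ 1 mod 4, sign kept]
  = -(4 / 5)    [69 ≡ 4 mod 5]
  = -(1 / 5)    [5 ≡ 5 mod 8 ⇒ (2 / 5)^2 = +1]
  = -1    [(1 / 5) = 1]

-1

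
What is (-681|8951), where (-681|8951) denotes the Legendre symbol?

(-681|8951)
  = (8270|8951)    [-681 ≡ 8270 mod 8951]
  = (4135|8951)    [8951 ≡ 7 mod 8 ⇒ (2|8951) = +1]
  = -(8951|4135)    [QR: both ≡ 3 mod 4, sign flips]
  = -(681|4135)    [8951 ≡ 681 mod 4135]
  = -(4135|681)    [QR: 681 ≡ 1 mod 4, sign kept]
  = -(49|681)    [4135 ≡ 49 mod 681]
  = -(681|49)    [QR: 49 ≡ 1 mod 4, sign kept]
  = -(44|49)    [681 ≡ 44 mod 49]
  = -(11|49)    [49 ≡ 1 mod 8 ⇒ (2|49)^2 = +1]
  = -(49|11)    [QR: 49 ≡ 1 mod 4, sign kept]
  = -(5|11)    [49 ≡ 5 mod 11]
  = -(11|5)    [QR: 5 ≡ 1 mod 4, sign kept]
  = -(1|5)    [11 ≡ 1 mod 5]
  = -1    [(1|5) = 1]

-1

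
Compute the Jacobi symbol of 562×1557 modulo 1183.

By multiplicativity, (562·1557 / 1183) = (562 / 1183)·(1557 / 1183).
First factor (562 / 1183):
Factor out 2: 562 = 2·281. Since 1183 ≡ 7 (mod 8), (2 / 1183) = +1. Now have (281 / 1183).
281 ≡ 1 (mod 4), so quadratic reciprocity gives (281 / 1183) = (1183 / 281). Reduce: 1183 ≡ 59 (mod 281). Now have (59 / 281).
281 ≡ 1 (mod 4), so quadratic reciprocity gives (59 / 281) = (281 / 59). Reduce: 281 ≡ 45 (mod 59). Now have (45 / 59).
45 ≡ 1 (mod 4), so quadratic reciprocity gives (45 / 59) = (59 / 45). Reduce: 59 ≡ 14 (mod 45). Now have (14 / 45).
Factor out 2: 14 = 2·7. Since 45 ≡ 5 (mod 8), (2 / 45) = -1. Now have -(7 / 45).
45 ≡ 1 (mod 4), so quadratic reciprocity gives (7 / 45) = (45 / 7). Reduce: 45 ≡ 3 (mod 7). Now have -(3 / 7).
Both 3 ≡ 3 and 7 ≡ 3 (mod 4), so reciprocity gives (3 / 7) = -(7 / 3). Reduce: 7 ≡ 1 (mod 3). Now have (1 / 3).
(1 / 3) = 1. Collecting the sign factors: 1.
Second factor (1557 / 1183):
Reduce the numerator: 1557 ≡ 374 (mod 1183), so (1557 / 1183) = (374 / 1183).
Factor out 2: 374 = 2·187. Since 1183 ≡ 7 (mod 8), (2 / 1183) = +1. Now have (187 / 1183).
Both 187 ≡ 3 and 1183 ≡ 3 (mod 4), so reciprocity gives (187 / 1183) = -(1183 / 187). Reduce: 1183 ≡ 61 (mod 187). Now have -(61 / 187).
61 ≡ 1 (mod 4), so quadratic reciprocity gives (61 / 187) = (187 / 61). Reduce: 187 ≡ 4 (mod 61). Now have -(4 / 61).
Factor out 2: 4 = 2^2. Since 61 ≡ 5 (mod 8), (2 / 61) = -1, and (2 / 61)^2 = +1. Now have -(1 / 61).
(1 / 61) = 1. Collecting the sign factors: -1.
Product: (1)·(-1) = -1.

-1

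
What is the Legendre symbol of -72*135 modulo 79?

By multiplicativity, (-72·135/79) = (-72/79)·(135/79).
First factor (-72/79):
Reduce the numerator: -72 ≡ 7 (mod 79), so (-72/79) = (7/79).
Both 7 ≡ 3 and 79 ≡ 3 (mod 4), so reciprocity gives (7/79) = -(79/7). Reduce: 79 ≡ 2 (mod 7). Now have -(2/7).
Factor out 2: 2 = 2. Since 7 ≡ 7 (mod 8), (2/7) = +1. Now have -(1/7).
(1/7) = 1. Collecting the sign factors: -1.
Second factor (135/79):
Reduce the numerator: 135 ≡ 56 (mod 79), so (135/79) = (56/79).
Factor out 2: 56 = 2^3·7. Since 79 ≡ 7 (mod 8), (2/79) = +1, and (2/79)^3 = +1. Now have (7/79).
Both 7 ≡ 3 and 79 ≡ 3 (mod 4), so reciprocity gives (7/79) = -(79/7). Reduce: 79 ≡ 2 (mod 7). Now have -(2/7).
Factor out 2: 2 = 2. Since 7 ≡ 7 (mod 8), (2/7) = +1. Now have -(1/7).
(1/7) = 1. Collecting the sign factors: -1.
Product: (-1)·(-1) = 1.

1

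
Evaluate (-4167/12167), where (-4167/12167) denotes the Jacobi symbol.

-1

Reduce the numerator: -4167 ≡ 8000 (mod 12167), so (-4167/12167) = (8000/12167).
Factor out 2: 8000 = 2^6·125. Since 12167 ≡ 7 (mod 8), (2/12167) = +1, and (2/12167)^6 = +1. Now have (125/12167).
125 ≡ 1 (mod 4), so quadratic reciprocity gives (125/12167) = (12167/125). Reduce: 12167 ≡ 42 (mod 125). Now have (42/125).
Factor out 2: 42 = 2·21. Since 125 ≡ 5 (mod 8), (2/125) = -1. Now have -(21/125).
21 ≡ 1 (mod 4), so quadratic reciprocity gives (21/125) = (125/21). Reduce: 125 ≡ 20 (mod 21). Now have -(20/21).
Factor out 2: 20 = 2^2·5. Since 21 ≡ 5 (mod 8), (2/21) = -1, and (2/21)^2 = +1. Now have -(5/21).
5 ≡ 1 (mod 4), so quadratic reciprocity gives (5/21) = (21/5). Reduce: 21 ≡ 1 (mod 5). Now have -(1/5).
(1/5) = 1. Collecting the sign factors: -1.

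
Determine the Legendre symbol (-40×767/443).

-1

By multiplicativity, (-40·767/443) = (-40/443)·(767/443).
First factor (-40/443):
(-40/443)
  = (403/443)    [-40 ≡ 403 mod 443]
  = -(443/403)    [QR: both ≡ 3 mod 4, sign flips]
  = -(40/403)    [443 ≡ 40 mod 403]
  = (5/403)    [403 ≡ 3 mod 8 ⇒ (2/403)^3 = -1]
  = (403/5)    [QR: 5 ≡ 1 mod 4, sign kept]
  = (3/5)    [403 ≡ 3 mod 5]
  = (5/3)    [QR: 5 ≡ 1 mod 4, sign kept]
  = (2/3)    [5 ≡ 2 mod 3]
  = -(1/3)    [3 ≡ 3 mod 8 ⇒ (2/3) = -1]
  = -1    [(1/3) = 1]
Second factor (767/443):
(767/443)
  = (324/443)    [767 ≡ 324 mod 443]
  = (81/443)    [443 ≡ 3 mod 8 ⇒ (2/443)^2 = +1]
  = (443/81)    [QR: 81 ≡ 1 mod 4, sign kept]
  = (38/81)    [443 ≡ 38 mod 81]
  = (19/81)    [81 ≡ 1 mod 8 ⇒ (2/81) = +1]
  = (81/19)    [QR: 81 ≡ 1 mod 4, sign kept]
  = (5/19)    [81 ≡ 5 mod 19]
  = (19/5)    [QR: 5 ≡ 1 mod 4, sign kept]
  = (4/5)    [19 ≡ 4 mod 5]
  = (1/5)    [5 ≡ 5 mod 8 ⇒ (2/5)^2 = +1]
  = 1    [(1/5) = 1]
Product: (-1)·(1) = -1.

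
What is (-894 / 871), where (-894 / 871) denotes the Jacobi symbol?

(-894 / 871)
  = (848 / 871)    [-894 ≡ 848 mod 871]
  = (53 / 871)    [871 ≡ 7 mod 8 ⇒ (2 / 871)^4 = +1]
  = (871 / 53)    [QR: 53 ≡ 1 mod 4, sign kept]
  = (23 / 53)    [871 ≡ 23 mod 53]
  = (53 / 23)    [QR: 53 ≡ 1 mod 4, sign kept]
  = (7 / 23)    [53 ≡ 7 mod 23]
  = -(23 / 7)    [QR: both ≡ 3 mod 4, sign flips]
  = -(2 / 7)    [23 ≡ 2 mod 7]
  = -(1 / 7)    [7 ≡ 7 mod 8 ⇒ (2 / 7) = +1]
  = -1    [(1 / 7) = 1]

-1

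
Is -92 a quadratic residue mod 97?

(-92|97)
  = (5|97)    [-92 ≡ 5 mod 97]
  = (97|5)    [QR: 5 ≡ 1 mod 4, sign kept]
  = (2|5)    [97 ≡ 2 mod 5]
  = -(1|5)    [5 ≡ 5 mod 8 ⇒ (2|5) = -1]
  = -1    [(1|5) = 1]
The Legendre symbol is -1, so x^2 ≡ -92 (mod 97) has no solution.

no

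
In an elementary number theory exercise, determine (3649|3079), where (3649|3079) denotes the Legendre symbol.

(3649|3079)
  = (570|3079)    [3649 ≡ 570 mod 3079]
  = (285|3079)    [3079 ≡ 7 mod 8 ⇒ (2|3079) = +1]
  = (3079|285)    [QR: 285 ≡ 1 mod 4, sign kept]
  = (229|285)    [3079 ≡ 229 mod 285]
  = (285|229)    [QR: 229 ≡ 1 mod 4, sign kept]
  = (56|229)    [285 ≡ 56 mod 229]
  = -(7|229)    [229 ≡ 5 mod 8 ⇒ (2|229)^3 = -1]
  = -(229|7)    [QR: 229 ≡ 1 mod 4, sign kept]
  = -(5|7)    [229 ≡ 5 mod 7]
  = -(7|5)    [QR: 5 ≡ 1 mod 4, sign kept]
  = -(2|5)    [7 ≡ 2 mod 5]
  = (1|5)    [5 ≡ 5 mod 8 ⇒ (2|5) = -1]
  = 1    [(1|5) = 1]

1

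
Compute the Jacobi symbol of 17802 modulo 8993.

0

Reduce the numerator: 17802 ≡ 8809 (mod 8993), so (17802/8993) = (8809/8993).
8809 ≡ 1 (mod 4), so quadratic reciprocity gives (8809/8993) = (8993/8809). Reduce: 8993 ≡ 184 (mod 8809). Now have (184/8809).
Factor out 2: 184 = 2^3·23. Since 8809 ≡ 1 (mod 8), (2/8809) = +1, and (2/8809)^3 = +1. Now have (23/8809).
8809 ≡ 1 (mod 4), so quadratic reciprocity gives (23/8809) = (8809/23). Reduce: 8809 ≡ 0 (mod 23). Now have (0/23).
The numerator is now 0 with denominator 23 > 1: the symbol is 0.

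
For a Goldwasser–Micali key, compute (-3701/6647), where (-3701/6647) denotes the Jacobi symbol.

1

Reduce the numerator: -3701 ≡ 2946 (mod 6647), so (-3701/6647) = (2946/6647).
Factor out 2: 2946 = 2·1473. Since 6647 ≡ 7 (mod 8), (2/6647) = +1. Now have (1473/6647).
1473 ≡ 1 (mod 4), so quadratic reciprocity gives (1473/6647) = (6647/1473). Reduce: 6647 ≡ 755 (mod 1473). Now have (755/1473).
1473 ≡ 1 (mod 4), so quadratic reciprocity gives (755/1473) = (1473/755). Reduce: 1473 ≡ 718 (mod 755). Now have (718/755).
Factor out 2: 718 = 2·359. Since 755 ≡ 3 (mod 8), (2/755) = -1. Now have -(359/755).
Both 359 ≡ 3 and 755 ≡ 3 (mod 4), so reciprocity gives (359/755) = -(755/359). Reduce: 755 ≡ 37 (mod 359). Now have (37/359).
37 ≡ 1 (mod 4), so quadratic reciprocity gives (37/359) = (359/37). Reduce: 359 ≡ 26 (mod 37). Now have (26/37).
Factor out 2: 26 = 2·13. Since 37 ≡ 5 (mod 8), (2/37) = -1. Now have -(13/37).
13 ≡ 1 (mod 4), so quadratic reciprocity gives (13/37) = (37/13). Reduce: 37 ≡ 11 (mod 13). Now have -(11/13).
13 ≡ 1 (mod 4), so quadratic reciprocity gives (11/13) = (13/11). Reduce: 13 ≡ 2 (mod 11). Now have -(2/11).
Factor out 2: 2 = 2. Since 11 ≡ 3 (mod 8), (2/11) = -1. Now have (1/11).
(1/11) = 1. Collecting the sign factors: 1.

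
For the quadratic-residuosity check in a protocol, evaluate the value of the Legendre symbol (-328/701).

-1

Pull out -1: (-328/701) = (-1/701)·(328/701). Since 701 ≡ 1 (mod 4), (-1/701) = +1. Now have (328/701).
Factor out 2: 328 = 2^3·41. Since 701 ≡ 5 (mod 8), (2/701) = -1, and (2/701)^3 = -1. Now have -(41/701).
41 ≡ 1 (mod 4), so quadratic reciprocity gives (41/701) = (701/41). Reduce: 701 ≡ 4 (mod 41). Now have -(4/41).
Factor out 2: 4 = 2^2. Since 41 ≡ 1 (mod 8), (2/41) = +1, and (2/41)^2 = +1. Now have -(1/41).
(1/41) = 1. Collecting the sign factors: -1.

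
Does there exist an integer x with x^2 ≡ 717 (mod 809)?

717 ≡ 1 (mod 4), so quadratic reciprocity gives (717|809) = (809|717). Reduce: 809 ≡ 92 (mod 717). Now have (92|717).
Factor out 2: 92 = 2^2·23. Since 717 ≡ 5 (mod 8), (2|717) = -1, and (2|717)^2 = +1. Now have (23|717).
717 ≡ 1 (mod 4), so quadratic reciprocity gives (23|717) = (717|23). Reduce: 717 ≡ 4 (mod 23). Now have (4|23).
Factor out 2: 4 = 2^2. Since 23 ≡ 7 (mod 8), (2|23) = +1, and (2|23)^2 = +1. Now have (1|23).
(1|23) = 1. Collecting the sign factors: 1.
(717|809) = 1, and 809 is prime, so 717 is a quadratic residue mod 809.

yes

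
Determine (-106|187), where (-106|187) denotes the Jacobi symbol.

Reduce the numerator: -106 ≡ 81 (mod 187), so (-106|187) = (81|187).
81 ≡ 1 (mod 4), so quadratic reciprocity gives (81|187) = (187|81). Reduce: 187 ≡ 25 (mod 81). Now have (25|81).
25 ≡ 1 (mod 4), so quadratic reciprocity gives (25|81) = (81|25). Reduce: 81 ≡ 6 (mod 25). Now have (6|25).
Factor out 2: 6 = 2·3. Since 25 ≡ 1 (mod 8), (2|25) = +1. Now have (3|25).
25 ≡ 1 (mod 4), so quadratic reciprocity gives (3|25) = (25|3). Reduce: 25 ≡ 1 (mod 3). Now have (1|3).
(1|3) = 1. Collecting the sign factors: 1.

1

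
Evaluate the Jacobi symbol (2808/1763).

1

(2808/1763)
  = (1045/1763)    [2808 ≡ 1045 mod 1763]
  = (1763/1045)    [QR: 1045 ≡ 1 mod 4, sign kept]
  = (718/1045)    [1763 ≡ 718 mod 1045]
  = -(359/1045)    [1045 ≡ 5 mod 8 ⇒ (2/1045) = -1]
  = -(1045/359)    [QR: 1045 ≡ 1 mod 4, sign kept]
  = -(327/359)    [1045 ≡ 327 mod 359]
  = (359/327)    [QR: both ≡ 3 mod 4, sign flips]
  = (32/327)    [359 ≡ 32 mod 327]
  = (1/327)    [327 ≡ 7 mod 8 ⇒ (2/327)^5 = +1]
  = 1    [(1/327) = 1]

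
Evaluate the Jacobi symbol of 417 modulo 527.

417 ≡ 1 (mod 4), so quadratic reciprocity gives (417 / 527) = (527 / 417). Reduce: 527 ≡ 110 (mod 417). Now have (110 / 417).
Factor out 2: 110 = 2·55. Since 417 ≡ 1 (mod 8), (2 / 417) = +1. Now have (55 / 417).
417 ≡ 1 (mod 4), so quadratic reciprocity gives (55 / 417) = (417 / 55). Reduce: 417 ≡ 32 (mod 55). Now have (32 / 55).
Factor out 2: 32 = 2^5. Since 55 ≡ 7 (mod 8), (2 / 55) = +1, and (2 / 55)^5 = +1. Now have (1 / 55).
(1 / 55) = 1. Collecting the sign factors: 1.

1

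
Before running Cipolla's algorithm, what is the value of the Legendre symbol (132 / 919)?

-1

(132 / 919)
  = (33 / 919)    [919 ≡ 7 mod 8 ⇒ (2 / 919)^2 = +1]
  = (919 / 33)    [QR: 33 ≡ 1 mod 4, sign kept]
  = (28 / 33)    [919 ≡ 28 mod 33]
  = (7 / 33)    [33 ≡ 1 mod 8 ⇒ (2 / 33)^2 = +1]
  = (33 / 7)    [QR: 33 ≡ 1 mod 4, sign kept]
  = (5 / 7)    [33 ≡ 5 mod 7]
  = (7 / 5)    [QR: 5 ≡ 1 mod 4, sign kept]
  = (2 / 5)    [7 ≡ 2 mod 5]
  = -(1 / 5)    [5 ≡ 5 mod 8 ⇒ (2 / 5) = -1]
  = -1    [(1 / 5) = 1]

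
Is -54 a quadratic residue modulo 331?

no

Pull out -1: (-54|331) = (-1|331)·(54|331). Since 331 ≡ 3 (mod 4), (-1|331) = -1. Now have -(54|331).
Factor out 2: 54 = 2·27. Since 331 ≡ 3 (mod 8), (2|331) = -1. Now have (27|331).
Both 27 ≡ 3 and 331 ≡ 3 (mod 4), so reciprocity gives (27|331) = -(331|27). Reduce: 331 ≡ 7 (mod 27). Now have -(7|27).
Both 7 ≡ 3 and 27 ≡ 3 (mod 4), so reciprocity gives (7|27) = -(27|7). Reduce: 27 ≡ 6 (mod 7). Now have (6|7).
Factor out 2: 6 = 2·3. Since 7 ≡ 7 (mod 8), (2|7) = +1. Now have (3|7).
Both 3 ≡ 3 and 7 ≡ 3 (mod 4), so reciprocity gives (3|7) = -(7|3). Reduce: 7 ≡ 1 (mod 3). Now have -(1|3).
(1|3) = 1. Collecting the sign factors: -1.
(-54|331) = -1, and 331 is prime, so -54 is not a quadratic residue mod 331.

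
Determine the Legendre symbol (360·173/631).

By multiplicativity, (360·173/631) = (360/631)·(173/631).
First factor (360/631):
Factor out 2: 360 = 2^3·45. Since 631 ≡ 7 (mod 8), (2/631) = +1, and (2/631)^3 = +1. Now have (45/631).
45 ≡ 1 (mod 4), so quadratic reciprocity gives (45/631) = (631/45). Reduce: 631 ≡ 1 (mod 45). Now have (1/45).
(1/45) = 1. Collecting the sign factors: 1.
Second factor (173/631):
173 ≡ 1 (mod 4), so quadratic reciprocity gives (173/631) = (631/173). Reduce: 631 ≡ 112 (mod 173). Now have (112/173).
Factor out 2: 112 = 2^4·7. Since 173 ≡ 5 (mod 8), (2/173) = -1, and (2/173)^4 = +1. Now have (7/173).
173 ≡ 1 (mod 4), so quadratic reciprocity gives (7/173) = (173/7). Reduce: 173 ≡ 5 (mod 7). Now have (5/7).
5 ≡ 1 (mod 4), so quadratic reciprocity gives (5/7) = (7/5). Reduce: 7 ≡ 2 (mod 5). Now have (2/5).
Factor out 2: 2 = 2. Since 5 ≡ 5 (mod 8), (2/5) = -1. Now have -(1/5).
(1/5) = 1. Collecting the sign factors: -1.
Product: (1)·(-1) = -1.

-1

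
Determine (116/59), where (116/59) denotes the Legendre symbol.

(116/59)
  = (57/59)    [116 ≡ 57 mod 59]
  = (59/57)    [QR: 57 ≡ 1 mod 4, sign kept]
  = (2/57)    [59 ≡ 2 mod 57]
  = (1/57)    [57 ≡ 1 mod 8 ⇒ (2/57) = +1]
  = 1    [(1/57) = 1]

1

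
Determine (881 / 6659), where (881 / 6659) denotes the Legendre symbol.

(881 / 6659)
  = (6659 / 881)    [QR: 881 ≡ 1 mod 4, sign kept]
  = (492 / 881)    [6659 ≡ 492 mod 881]
  = (123 / 881)    [881 ≡ 1 mod 8 ⇒ (2 / 881)^2 = +1]
  = (881 / 123)    [QR: 881 ≡ 1 mod 4, sign kept]
  = (20 / 123)    [881 ≡ 20 mod 123]
  = (5 / 123)    [123 ≡ 3 mod 8 ⇒ (2 / 123)^2 = +1]
  = (123 / 5)    [QR: 5 ≡ 1 mod 4, sign kept]
  = (3 / 5)    [123 ≡ 3 mod 5]
  = (5 / 3)    [QR: 5 ≡ 1 mod 4, sign kept]
  = (2 / 3)    [5 ≡ 2 mod 3]
  = -(1 / 3)    [3 ≡ 3 mod 8 ⇒ (2 / 3) = -1]
  = -1    [(1 / 3) = 1]

-1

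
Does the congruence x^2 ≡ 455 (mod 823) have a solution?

Both 455 ≡ 3 and 823 ≡ 3 (mod 4), so reciprocity gives (455|823) = -(823|455). Reduce: 823 ≡ 368 (mod 455). Now have -(368|455).
Factor out 2: 368 = 2^4·23. Since 455 ≡ 7 (mod 8), (2|455) = +1, and (2|455)^4 = +1. Now have -(23|455).
Both 23 ≡ 3 and 455 ≡ 3 (mod 4), so reciprocity gives (23|455) = -(455|23). Reduce: 455 ≡ 18 (mod 23). Now have (18|23).
Factor out 2: 18 = 2·9. Since 23 ≡ 7 (mod 8), (2|23) = +1. Now have (9|23).
9 ≡ 1 (mod 4), so quadratic reciprocity gives (9|23) = (23|9). Reduce: 23 ≡ 5 (mod 9). Now have (5|9).
5 ≡ 1 (mod 4), so quadratic reciprocity gives (5|9) = (9|5). Reduce: 9 ≡ 4 (mod 5). Now have (4|5).
Factor out 2: 4 = 2^2. Since 5 ≡ 5 (mod 8), (2|5) = -1, and (2|5)^2 = +1. Now have (1|5).
(1|5) = 1. Collecting the sign factors: 1.
(455|823) = 1, and 823 is prime, so 455 is a quadratic residue mod 823.

yes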